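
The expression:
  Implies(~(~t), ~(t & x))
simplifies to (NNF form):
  ~t | ~x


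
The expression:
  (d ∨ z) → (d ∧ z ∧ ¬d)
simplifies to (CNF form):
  ¬d ∧ ¬z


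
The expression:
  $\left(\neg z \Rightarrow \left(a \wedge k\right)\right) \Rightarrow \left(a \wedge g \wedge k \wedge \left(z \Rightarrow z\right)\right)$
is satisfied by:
  {g: True, z: False, k: False, a: False}
  {g: False, z: False, k: False, a: False}
  {a: True, g: True, z: False, k: False}
  {a: True, g: False, z: False, k: False}
  {k: True, g: True, z: False, a: False}
  {k: True, g: False, z: False, a: False}
  {a: True, k: True, g: True, z: False}
  {a: True, k: True, z: True, g: True}


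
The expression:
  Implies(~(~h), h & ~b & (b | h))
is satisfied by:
  {h: False, b: False}
  {b: True, h: False}
  {h: True, b: False}


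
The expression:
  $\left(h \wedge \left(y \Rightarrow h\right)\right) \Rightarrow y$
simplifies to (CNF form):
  $y \vee \neg h$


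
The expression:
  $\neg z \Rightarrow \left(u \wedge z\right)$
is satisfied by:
  {z: True}


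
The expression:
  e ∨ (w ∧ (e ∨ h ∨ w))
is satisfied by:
  {e: True, w: True}
  {e: True, w: False}
  {w: True, e: False}


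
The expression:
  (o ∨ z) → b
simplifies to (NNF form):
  b ∨ (¬o ∧ ¬z)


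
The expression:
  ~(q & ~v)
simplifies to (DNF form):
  v | ~q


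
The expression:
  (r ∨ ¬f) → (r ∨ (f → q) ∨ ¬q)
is always true.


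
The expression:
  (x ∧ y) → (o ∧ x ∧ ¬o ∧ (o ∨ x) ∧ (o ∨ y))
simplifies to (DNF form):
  ¬x ∨ ¬y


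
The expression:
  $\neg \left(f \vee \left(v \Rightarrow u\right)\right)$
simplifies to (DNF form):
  $v \wedge \neg f \wedge \neg u$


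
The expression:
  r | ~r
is always true.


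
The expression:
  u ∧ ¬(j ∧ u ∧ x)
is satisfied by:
  {u: True, x: False, j: False}
  {j: True, u: True, x: False}
  {x: True, u: True, j: False}


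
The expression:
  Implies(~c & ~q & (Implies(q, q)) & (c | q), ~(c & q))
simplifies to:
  True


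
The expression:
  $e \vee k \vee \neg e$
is always true.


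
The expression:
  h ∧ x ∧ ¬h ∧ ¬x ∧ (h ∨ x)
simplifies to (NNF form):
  False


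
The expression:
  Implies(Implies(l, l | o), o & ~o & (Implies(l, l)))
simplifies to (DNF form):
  False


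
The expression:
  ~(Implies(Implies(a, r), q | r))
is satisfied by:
  {q: False, r: False, a: False}


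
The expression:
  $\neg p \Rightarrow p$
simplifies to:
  $p$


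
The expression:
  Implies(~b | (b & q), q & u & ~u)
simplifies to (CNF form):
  b & ~q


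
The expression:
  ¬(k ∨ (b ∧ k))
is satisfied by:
  {k: False}


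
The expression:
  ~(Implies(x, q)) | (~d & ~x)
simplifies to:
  (x & ~q) | (~d & ~x)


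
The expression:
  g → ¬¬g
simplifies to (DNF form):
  True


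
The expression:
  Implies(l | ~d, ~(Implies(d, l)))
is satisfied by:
  {d: True, l: False}


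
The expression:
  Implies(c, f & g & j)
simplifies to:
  ~c | (f & g & j)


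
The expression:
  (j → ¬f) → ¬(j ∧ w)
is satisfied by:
  {f: True, w: False, j: False}
  {w: False, j: False, f: False}
  {j: True, f: True, w: False}
  {j: True, w: False, f: False}
  {f: True, w: True, j: False}
  {w: True, f: False, j: False}
  {j: True, w: True, f: True}


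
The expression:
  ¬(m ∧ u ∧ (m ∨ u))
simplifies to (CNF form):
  ¬m ∨ ¬u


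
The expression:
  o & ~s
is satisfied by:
  {o: True, s: False}


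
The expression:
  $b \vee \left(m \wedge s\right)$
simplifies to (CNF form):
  $\left(b \vee m\right) \wedge \left(b \vee s\right)$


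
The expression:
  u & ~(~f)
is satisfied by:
  {u: True, f: True}


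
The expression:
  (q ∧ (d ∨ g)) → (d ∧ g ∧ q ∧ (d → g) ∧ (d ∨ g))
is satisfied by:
  {g: False, q: False, d: False}
  {d: True, g: False, q: False}
  {g: True, d: False, q: False}
  {d: True, g: True, q: False}
  {q: True, d: False, g: False}
  {d: True, q: True, g: True}


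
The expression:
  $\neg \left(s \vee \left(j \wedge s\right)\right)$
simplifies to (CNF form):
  $\neg s$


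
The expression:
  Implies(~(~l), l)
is always true.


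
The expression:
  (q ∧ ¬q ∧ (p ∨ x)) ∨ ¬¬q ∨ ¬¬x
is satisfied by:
  {x: True, q: True}
  {x: True, q: False}
  {q: True, x: False}


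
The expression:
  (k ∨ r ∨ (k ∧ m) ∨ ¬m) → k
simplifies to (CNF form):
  (k ∨ m) ∧ (k ∨ ¬r)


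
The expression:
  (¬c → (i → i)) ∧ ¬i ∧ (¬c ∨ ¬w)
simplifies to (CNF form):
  ¬i ∧ (¬c ∨ ¬w)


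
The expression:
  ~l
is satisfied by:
  {l: False}


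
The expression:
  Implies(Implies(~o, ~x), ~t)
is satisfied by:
  {x: True, o: False, t: False}
  {o: False, t: False, x: False}
  {x: True, o: True, t: False}
  {o: True, x: False, t: False}
  {t: True, x: True, o: False}


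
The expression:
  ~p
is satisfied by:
  {p: False}


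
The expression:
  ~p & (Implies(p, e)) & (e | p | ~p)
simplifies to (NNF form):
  ~p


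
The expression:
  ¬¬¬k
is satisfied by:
  {k: False}


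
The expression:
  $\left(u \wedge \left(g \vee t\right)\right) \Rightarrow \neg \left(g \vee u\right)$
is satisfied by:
  {g: False, u: False, t: False}
  {t: True, g: False, u: False}
  {g: True, t: False, u: False}
  {t: True, g: True, u: False}
  {u: True, t: False, g: False}


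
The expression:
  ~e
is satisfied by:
  {e: False}


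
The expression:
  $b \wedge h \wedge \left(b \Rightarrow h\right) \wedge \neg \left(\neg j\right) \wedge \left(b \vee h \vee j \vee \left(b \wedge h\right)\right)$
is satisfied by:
  {h: True, j: True, b: True}


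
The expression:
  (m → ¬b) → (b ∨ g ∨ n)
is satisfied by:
  {n: True, b: True, g: True}
  {n: True, b: True, g: False}
  {n: True, g: True, b: False}
  {n: True, g: False, b: False}
  {b: True, g: True, n: False}
  {b: True, g: False, n: False}
  {g: True, b: False, n: False}


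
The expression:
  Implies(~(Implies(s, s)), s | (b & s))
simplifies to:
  True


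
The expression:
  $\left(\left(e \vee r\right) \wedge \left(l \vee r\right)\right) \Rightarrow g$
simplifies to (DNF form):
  $g \vee \left(\neg e \wedge \neg r\right) \vee \left(\neg l \wedge \neg r\right)$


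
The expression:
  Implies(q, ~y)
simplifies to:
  ~q | ~y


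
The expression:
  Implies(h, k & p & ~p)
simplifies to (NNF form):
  ~h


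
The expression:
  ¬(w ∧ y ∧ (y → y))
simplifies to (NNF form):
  ¬w ∨ ¬y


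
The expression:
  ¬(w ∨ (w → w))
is never true.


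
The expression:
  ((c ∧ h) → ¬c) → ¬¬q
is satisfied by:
  {q: True, c: True, h: True}
  {q: True, c: True, h: False}
  {q: True, h: True, c: False}
  {q: True, h: False, c: False}
  {c: True, h: True, q: False}


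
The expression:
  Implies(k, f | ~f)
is always true.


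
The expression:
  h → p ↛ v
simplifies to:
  (p ∧ ¬v) ∨ ¬h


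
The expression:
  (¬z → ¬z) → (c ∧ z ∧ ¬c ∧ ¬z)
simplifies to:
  False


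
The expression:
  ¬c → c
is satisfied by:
  {c: True}


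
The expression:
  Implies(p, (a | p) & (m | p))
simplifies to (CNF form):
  True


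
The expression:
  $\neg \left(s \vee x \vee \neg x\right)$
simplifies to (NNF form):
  $\text{False}$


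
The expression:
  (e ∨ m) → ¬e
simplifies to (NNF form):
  ¬e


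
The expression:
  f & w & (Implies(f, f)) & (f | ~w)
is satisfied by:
  {w: True, f: True}


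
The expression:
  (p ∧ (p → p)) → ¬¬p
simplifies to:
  True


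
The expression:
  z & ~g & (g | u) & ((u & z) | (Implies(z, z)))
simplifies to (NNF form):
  u & z & ~g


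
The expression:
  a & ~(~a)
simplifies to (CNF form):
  a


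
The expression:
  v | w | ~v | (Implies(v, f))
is always true.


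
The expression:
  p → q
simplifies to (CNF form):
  q ∨ ¬p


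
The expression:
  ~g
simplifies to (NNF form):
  ~g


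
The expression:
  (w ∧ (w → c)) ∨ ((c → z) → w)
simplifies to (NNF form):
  w ∨ (c ∧ ¬z)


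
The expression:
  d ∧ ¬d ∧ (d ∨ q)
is never true.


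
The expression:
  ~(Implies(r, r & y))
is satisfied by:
  {r: True, y: False}


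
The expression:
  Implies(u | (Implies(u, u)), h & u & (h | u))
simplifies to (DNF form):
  h & u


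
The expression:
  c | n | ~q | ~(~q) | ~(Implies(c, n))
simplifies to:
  True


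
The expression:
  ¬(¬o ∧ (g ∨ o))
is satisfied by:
  {o: True, g: False}
  {g: False, o: False}
  {g: True, o: True}


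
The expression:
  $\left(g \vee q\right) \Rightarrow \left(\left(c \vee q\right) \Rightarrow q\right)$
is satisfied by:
  {q: True, g: False, c: False}
  {g: False, c: False, q: False}
  {q: True, c: True, g: False}
  {c: True, g: False, q: False}
  {q: True, g: True, c: False}
  {g: True, q: False, c: False}
  {q: True, c: True, g: True}


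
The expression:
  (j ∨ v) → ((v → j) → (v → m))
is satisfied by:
  {m: True, v: False, j: False}
  {v: False, j: False, m: False}
  {j: True, m: True, v: False}
  {j: True, v: False, m: False}
  {m: True, v: True, j: False}
  {v: True, m: False, j: False}
  {j: True, v: True, m: True}


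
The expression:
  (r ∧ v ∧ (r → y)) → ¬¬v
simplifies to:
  True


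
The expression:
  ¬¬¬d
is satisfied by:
  {d: False}


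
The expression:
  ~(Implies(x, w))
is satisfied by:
  {x: True, w: False}


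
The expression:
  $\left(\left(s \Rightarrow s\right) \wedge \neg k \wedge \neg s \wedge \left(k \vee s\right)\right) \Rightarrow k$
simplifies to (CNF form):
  $\text{True}$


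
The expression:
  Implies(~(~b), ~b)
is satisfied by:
  {b: False}


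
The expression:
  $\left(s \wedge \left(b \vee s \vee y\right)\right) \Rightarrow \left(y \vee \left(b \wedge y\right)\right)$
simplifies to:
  $y \vee \neg s$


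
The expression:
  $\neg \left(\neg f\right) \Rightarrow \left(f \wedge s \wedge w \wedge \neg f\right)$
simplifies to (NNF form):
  $\neg f$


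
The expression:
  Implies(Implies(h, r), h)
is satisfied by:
  {h: True}


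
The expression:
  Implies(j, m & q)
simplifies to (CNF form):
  (m | ~j) & (q | ~j)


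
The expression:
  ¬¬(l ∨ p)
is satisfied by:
  {l: True, p: True}
  {l: True, p: False}
  {p: True, l: False}


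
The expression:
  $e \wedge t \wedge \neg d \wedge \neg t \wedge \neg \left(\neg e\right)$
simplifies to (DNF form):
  $\text{False}$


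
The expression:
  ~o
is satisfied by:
  {o: False}


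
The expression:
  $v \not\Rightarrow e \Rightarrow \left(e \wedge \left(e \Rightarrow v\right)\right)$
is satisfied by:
  {e: True, v: False}
  {v: False, e: False}
  {v: True, e: True}


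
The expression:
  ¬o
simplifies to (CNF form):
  ¬o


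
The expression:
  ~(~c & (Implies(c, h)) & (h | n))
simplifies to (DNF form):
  c | (~h & ~n)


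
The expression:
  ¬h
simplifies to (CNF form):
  ¬h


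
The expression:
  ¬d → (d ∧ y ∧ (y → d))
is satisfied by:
  {d: True}


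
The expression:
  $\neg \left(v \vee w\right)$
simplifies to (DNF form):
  $\neg v \wedge \neg w$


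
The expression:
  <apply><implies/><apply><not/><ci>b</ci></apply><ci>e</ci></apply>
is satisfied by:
  {b: True, e: True}
  {b: True, e: False}
  {e: True, b: False}


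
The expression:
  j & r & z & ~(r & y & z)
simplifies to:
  j & r & z & ~y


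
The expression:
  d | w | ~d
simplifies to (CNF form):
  True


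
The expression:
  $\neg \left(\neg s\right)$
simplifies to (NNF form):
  $s$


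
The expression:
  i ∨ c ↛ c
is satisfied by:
  {i: True}


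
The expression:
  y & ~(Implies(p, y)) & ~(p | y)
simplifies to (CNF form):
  False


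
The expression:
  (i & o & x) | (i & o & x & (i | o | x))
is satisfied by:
  {i: True, x: True, o: True}


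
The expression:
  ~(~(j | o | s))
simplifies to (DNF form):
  j | o | s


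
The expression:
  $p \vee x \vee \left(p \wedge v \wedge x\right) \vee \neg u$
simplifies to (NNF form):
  $p \vee x \vee \neg u$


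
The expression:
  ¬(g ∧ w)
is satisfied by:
  {w: False, g: False}
  {g: True, w: False}
  {w: True, g: False}


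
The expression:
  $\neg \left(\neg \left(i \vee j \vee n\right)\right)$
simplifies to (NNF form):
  $i \vee j \vee n$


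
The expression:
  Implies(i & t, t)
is always true.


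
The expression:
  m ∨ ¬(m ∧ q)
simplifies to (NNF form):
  True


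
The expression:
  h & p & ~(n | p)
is never true.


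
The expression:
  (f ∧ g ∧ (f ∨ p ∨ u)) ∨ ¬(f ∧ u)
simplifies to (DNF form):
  g ∨ ¬f ∨ ¬u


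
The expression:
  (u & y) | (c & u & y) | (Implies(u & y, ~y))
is always true.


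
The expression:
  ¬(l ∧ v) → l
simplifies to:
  l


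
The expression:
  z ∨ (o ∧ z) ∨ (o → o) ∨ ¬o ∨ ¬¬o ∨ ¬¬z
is always true.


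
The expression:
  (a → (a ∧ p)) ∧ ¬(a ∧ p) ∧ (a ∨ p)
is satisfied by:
  {p: True, a: False}


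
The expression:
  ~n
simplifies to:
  ~n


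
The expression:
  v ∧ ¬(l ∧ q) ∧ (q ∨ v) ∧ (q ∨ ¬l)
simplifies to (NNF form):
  v ∧ ¬l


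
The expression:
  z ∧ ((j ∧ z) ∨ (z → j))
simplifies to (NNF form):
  j ∧ z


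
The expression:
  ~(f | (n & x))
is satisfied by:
  {x: False, f: False, n: False}
  {n: True, x: False, f: False}
  {x: True, n: False, f: False}


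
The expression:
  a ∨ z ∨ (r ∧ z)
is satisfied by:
  {a: True, z: True}
  {a: True, z: False}
  {z: True, a: False}


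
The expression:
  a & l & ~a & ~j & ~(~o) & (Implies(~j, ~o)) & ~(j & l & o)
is never true.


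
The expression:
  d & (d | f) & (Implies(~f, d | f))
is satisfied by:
  {d: True}


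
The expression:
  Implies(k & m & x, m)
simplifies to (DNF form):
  True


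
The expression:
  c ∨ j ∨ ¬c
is always true.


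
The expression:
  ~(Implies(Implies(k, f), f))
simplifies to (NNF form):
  ~f & ~k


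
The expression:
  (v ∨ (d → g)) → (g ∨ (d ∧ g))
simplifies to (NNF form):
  g ∨ (d ∧ ¬v)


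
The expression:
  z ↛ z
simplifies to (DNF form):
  False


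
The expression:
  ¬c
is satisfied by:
  {c: False}


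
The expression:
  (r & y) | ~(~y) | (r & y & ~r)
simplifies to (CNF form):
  y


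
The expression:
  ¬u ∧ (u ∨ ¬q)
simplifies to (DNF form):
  ¬q ∧ ¬u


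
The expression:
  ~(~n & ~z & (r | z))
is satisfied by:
  {n: True, z: True, r: False}
  {n: True, z: False, r: False}
  {z: True, n: False, r: False}
  {n: False, z: False, r: False}
  {r: True, n: True, z: True}
  {r: True, n: True, z: False}
  {r: True, z: True, n: False}


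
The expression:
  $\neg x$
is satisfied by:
  {x: False}


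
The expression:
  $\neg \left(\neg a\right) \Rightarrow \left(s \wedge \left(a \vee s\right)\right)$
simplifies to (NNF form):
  $s \vee \neg a$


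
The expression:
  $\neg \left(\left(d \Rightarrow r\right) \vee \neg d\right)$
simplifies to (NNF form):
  $d \wedge \neg r$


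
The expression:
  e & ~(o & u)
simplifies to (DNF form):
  (e & ~o) | (e & ~u)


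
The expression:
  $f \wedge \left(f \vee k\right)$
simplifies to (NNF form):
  $f$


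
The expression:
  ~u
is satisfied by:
  {u: False}


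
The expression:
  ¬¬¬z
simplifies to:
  ¬z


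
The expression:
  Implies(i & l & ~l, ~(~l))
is always true.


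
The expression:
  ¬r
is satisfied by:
  {r: False}


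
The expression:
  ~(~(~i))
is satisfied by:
  {i: False}


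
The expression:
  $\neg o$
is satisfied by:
  {o: False}


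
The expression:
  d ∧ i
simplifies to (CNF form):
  d ∧ i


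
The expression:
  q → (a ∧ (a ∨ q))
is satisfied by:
  {a: True, q: False}
  {q: False, a: False}
  {q: True, a: True}


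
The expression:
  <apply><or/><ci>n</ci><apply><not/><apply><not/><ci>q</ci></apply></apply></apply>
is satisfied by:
  {n: True, q: True}
  {n: True, q: False}
  {q: True, n: False}


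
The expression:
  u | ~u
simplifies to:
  True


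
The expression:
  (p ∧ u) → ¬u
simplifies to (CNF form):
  ¬p ∨ ¬u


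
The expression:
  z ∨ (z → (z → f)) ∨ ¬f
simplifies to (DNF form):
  True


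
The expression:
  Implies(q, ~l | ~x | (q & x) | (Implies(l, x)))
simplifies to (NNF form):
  True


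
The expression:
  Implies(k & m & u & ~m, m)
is always true.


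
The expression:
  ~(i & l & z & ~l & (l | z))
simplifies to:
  True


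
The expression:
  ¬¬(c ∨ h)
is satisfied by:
  {c: True, h: True}
  {c: True, h: False}
  {h: True, c: False}


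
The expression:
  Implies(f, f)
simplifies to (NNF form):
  True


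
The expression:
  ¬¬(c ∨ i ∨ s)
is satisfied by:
  {i: True, c: True, s: True}
  {i: True, c: True, s: False}
  {i: True, s: True, c: False}
  {i: True, s: False, c: False}
  {c: True, s: True, i: False}
  {c: True, s: False, i: False}
  {s: True, c: False, i: False}


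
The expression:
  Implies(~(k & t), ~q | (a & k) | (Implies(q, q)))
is always true.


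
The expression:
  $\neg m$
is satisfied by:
  {m: False}


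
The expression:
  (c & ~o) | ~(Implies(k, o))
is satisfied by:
  {k: True, c: True, o: False}
  {k: True, c: False, o: False}
  {c: True, k: False, o: False}


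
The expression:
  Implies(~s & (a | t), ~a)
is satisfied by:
  {s: True, a: False}
  {a: False, s: False}
  {a: True, s: True}


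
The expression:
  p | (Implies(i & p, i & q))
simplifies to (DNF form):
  True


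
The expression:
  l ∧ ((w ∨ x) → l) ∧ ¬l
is never true.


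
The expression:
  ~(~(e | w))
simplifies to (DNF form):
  e | w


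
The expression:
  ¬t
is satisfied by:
  {t: False}


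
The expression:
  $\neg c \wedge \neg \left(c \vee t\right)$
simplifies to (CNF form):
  $\neg c \wedge \neg t$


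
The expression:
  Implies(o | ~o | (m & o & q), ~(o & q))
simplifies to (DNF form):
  ~o | ~q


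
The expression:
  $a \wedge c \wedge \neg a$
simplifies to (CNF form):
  $\text{False}$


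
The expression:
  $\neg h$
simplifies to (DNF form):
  $\neg h$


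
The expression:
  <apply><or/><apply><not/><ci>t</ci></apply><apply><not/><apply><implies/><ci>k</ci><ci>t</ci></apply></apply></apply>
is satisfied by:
  {t: False}


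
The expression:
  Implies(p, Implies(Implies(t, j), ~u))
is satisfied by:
  {t: True, j: False, p: False, u: False}
  {t: False, j: False, p: False, u: False}
  {t: True, j: True, p: False, u: False}
  {j: True, t: False, p: False, u: False}
  {t: True, u: True, j: False, p: False}
  {u: True, t: False, j: False, p: False}
  {t: True, u: True, j: True, p: False}
  {u: True, j: True, t: False, p: False}
  {p: True, t: True, u: False, j: False}
  {p: True, u: False, j: False, t: False}
  {t: True, p: True, j: True, u: False}
  {p: True, j: True, u: False, t: False}
  {t: True, p: True, u: True, j: False}


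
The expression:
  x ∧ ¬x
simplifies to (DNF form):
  False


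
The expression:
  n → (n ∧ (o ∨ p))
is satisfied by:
  {o: True, p: True, n: False}
  {o: True, p: False, n: False}
  {p: True, o: False, n: False}
  {o: False, p: False, n: False}
  {n: True, o: True, p: True}
  {n: True, o: True, p: False}
  {n: True, p: True, o: False}


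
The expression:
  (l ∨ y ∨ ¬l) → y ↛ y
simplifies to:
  False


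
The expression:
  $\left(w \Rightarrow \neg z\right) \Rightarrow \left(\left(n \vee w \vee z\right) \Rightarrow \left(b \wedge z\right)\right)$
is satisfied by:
  {b: True, z: True, w: True, n: False}
  {b: True, z: True, n: True, w: True}
  {b: True, z: True, w: False, n: False}
  {b: True, z: True, n: True, w: False}
  {z: True, w: True, n: False, b: False}
  {z: True, n: True, w: True, b: False}
  {b: True, w: False, n: False, z: False}
  {b: False, w: False, n: False, z: False}


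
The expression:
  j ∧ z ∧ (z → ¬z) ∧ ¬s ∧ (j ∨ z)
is never true.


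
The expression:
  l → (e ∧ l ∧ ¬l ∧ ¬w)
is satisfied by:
  {l: False}


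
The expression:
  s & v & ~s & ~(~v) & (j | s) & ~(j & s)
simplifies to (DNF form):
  False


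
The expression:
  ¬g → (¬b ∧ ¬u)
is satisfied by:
  {g: True, b: False, u: False}
  {g: True, u: True, b: False}
  {g: True, b: True, u: False}
  {g: True, u: True, b: True}
  {u: False, b: False, g: False}


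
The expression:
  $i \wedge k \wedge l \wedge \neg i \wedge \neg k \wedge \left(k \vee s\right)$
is never true.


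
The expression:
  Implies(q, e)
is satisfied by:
  {e: True, q: False}
  {q: False, e: False}
  {q: True, e: True}


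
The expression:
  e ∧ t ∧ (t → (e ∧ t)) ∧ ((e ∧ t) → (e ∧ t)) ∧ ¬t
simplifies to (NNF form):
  False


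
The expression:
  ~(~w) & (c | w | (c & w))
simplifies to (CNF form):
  w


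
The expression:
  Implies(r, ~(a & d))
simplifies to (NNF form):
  ~a | ~d | ~r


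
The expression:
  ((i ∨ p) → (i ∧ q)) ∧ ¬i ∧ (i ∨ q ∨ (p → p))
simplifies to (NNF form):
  ¬i ∧ ¬p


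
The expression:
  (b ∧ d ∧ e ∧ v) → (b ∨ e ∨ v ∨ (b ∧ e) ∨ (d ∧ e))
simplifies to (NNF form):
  True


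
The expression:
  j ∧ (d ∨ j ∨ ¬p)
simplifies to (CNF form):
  j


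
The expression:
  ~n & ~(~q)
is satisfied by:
  {q: True, n: False}


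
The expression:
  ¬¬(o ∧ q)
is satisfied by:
  {o: True, q: True}


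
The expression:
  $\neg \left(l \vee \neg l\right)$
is never true.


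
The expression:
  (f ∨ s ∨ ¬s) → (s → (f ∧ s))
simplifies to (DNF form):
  f ∨ ¬s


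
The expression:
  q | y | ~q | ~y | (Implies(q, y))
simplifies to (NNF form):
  True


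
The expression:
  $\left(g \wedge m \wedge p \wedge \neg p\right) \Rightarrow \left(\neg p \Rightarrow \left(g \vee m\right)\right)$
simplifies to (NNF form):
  $\text{True}$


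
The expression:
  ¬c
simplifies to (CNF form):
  ¬c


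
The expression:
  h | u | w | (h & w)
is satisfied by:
  {h: True, u: True, w: True}
  {h: True, u: True, w: False}
  {h: True, w: True, u: False}
  {h: True, w: False, u: False}
  {u: True, w: True, h: False}
  {u: True, w: False, h: False}
  {w: True, u: False, h: False}


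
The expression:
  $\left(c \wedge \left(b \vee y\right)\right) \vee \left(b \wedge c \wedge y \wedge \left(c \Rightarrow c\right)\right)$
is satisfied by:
  {c: True, b: True, y: True}
  {c: True, b: True, y: False}
  {c: True, y: True, b: False}


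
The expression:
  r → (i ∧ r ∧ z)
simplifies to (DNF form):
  (i ∧ z) ∨ ¬r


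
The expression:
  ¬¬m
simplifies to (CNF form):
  m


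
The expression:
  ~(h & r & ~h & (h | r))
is always true.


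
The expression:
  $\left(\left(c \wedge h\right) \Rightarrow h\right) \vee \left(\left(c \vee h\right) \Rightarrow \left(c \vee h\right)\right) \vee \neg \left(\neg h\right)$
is always true.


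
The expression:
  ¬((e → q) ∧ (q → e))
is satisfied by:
  {q: True, e: False}
  {e: True, q: False}


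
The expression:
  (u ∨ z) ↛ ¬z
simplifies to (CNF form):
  z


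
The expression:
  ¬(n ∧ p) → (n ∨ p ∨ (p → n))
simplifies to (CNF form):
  True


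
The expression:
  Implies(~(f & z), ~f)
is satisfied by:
  {z: True, f: False}
  {f: False, z: False}
  {f: True, z: True}


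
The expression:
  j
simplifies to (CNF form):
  j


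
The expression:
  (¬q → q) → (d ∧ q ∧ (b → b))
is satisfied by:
  {d: True, q: False}
  {q: False, d: False}
  {q: True, d: True}


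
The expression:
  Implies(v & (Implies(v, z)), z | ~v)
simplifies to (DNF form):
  True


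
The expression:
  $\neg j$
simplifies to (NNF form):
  $\neg j$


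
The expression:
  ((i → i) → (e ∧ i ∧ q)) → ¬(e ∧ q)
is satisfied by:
  {e: False, q: False, i: False}
  {i: True, e: False, q: False}
  {q: True, e: False, i: False}
  {i: True, q: True, e: False}
  {e: True, i: False, q: False}
  {i: True, e: True, q: False}
  {q: True, e: True, i: False}


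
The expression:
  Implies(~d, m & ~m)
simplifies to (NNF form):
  d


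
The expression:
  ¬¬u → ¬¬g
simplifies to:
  g ∨ ¬u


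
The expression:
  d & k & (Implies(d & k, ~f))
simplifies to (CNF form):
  d & k & ~f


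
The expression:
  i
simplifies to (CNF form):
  i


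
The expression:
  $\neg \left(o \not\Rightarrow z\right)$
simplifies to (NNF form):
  $z \vee \neg o$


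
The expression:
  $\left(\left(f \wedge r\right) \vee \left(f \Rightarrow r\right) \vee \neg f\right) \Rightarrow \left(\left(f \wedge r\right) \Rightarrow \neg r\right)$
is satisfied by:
  {r: False, f: False}
  {f: True, r: False}
  {r: True, f: False}


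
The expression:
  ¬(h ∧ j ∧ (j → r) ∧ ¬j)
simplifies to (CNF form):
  True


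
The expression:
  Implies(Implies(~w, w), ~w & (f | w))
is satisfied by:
  {w: False}


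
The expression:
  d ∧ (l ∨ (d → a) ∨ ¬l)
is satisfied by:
  {d: True}


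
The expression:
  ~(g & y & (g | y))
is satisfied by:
  {g: False, y: False}
  {y: True, g: False}
  {g: True, y: False}


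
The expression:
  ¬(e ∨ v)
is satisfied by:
  {v: False, e: False}


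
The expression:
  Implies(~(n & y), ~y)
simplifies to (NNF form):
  n | ~y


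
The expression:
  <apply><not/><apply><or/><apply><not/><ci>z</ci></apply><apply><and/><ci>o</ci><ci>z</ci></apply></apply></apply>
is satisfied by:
  {z: True, o: False}


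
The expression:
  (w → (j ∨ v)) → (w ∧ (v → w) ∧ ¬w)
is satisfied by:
  {w: True, v: False, j: False}


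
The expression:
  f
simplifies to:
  f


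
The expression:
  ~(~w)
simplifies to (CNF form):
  w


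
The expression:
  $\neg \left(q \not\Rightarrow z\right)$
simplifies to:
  $z \vee \neg q$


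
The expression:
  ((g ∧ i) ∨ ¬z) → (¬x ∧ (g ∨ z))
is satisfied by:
  {z: True, i: False, x: False, g: False}
  {z: True, g: True, i: False, x: False}
  {z: True, x: True, i: False, g: False}
  {z: True, g: True, x: True, i: False}
  {z: True, i: True, x: False, g: False}
  {z: True, g: True, i: True, x: False}
  {z: True, x: True, i: True, g: False}
  {g: True, i: False, x: False, z: False}
  {g: True, i: True, x: False, z: False}


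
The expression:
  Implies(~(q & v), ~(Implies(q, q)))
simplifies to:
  q & v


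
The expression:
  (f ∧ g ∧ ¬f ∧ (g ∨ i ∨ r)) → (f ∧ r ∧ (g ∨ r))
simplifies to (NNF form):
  True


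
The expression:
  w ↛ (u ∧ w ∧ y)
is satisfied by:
  {w: True, u: False, y: False}
  {w: True, y: True, u: False}
  {w: True, u: True, y: False}


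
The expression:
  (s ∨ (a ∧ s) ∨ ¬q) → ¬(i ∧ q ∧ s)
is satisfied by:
  {s: False, q: False, i: False}
  {i: True, s: False, q: False}
  {q: True, s: False, i: False}
  {i: True, q: True, s: False}
  {s: True, i: False, q: False}
  {i: True, s: True, q: False}
  {q: True, s: True, i: False}


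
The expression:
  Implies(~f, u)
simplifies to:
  f | u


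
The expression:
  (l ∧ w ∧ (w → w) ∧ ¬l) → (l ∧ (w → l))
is always true.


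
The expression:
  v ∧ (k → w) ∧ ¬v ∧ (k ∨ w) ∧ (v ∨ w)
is never true.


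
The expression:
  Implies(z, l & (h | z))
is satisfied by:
  {l: True, z: False}
  {z: False, l: False}
  {z: True, l: True}


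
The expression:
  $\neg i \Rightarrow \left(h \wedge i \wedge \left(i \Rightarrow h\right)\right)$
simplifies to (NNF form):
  $i$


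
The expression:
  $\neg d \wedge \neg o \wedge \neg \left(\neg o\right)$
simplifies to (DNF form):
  $\text{False}$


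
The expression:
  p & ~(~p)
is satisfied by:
  {p: True}


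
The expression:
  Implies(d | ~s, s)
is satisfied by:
  {s: True}


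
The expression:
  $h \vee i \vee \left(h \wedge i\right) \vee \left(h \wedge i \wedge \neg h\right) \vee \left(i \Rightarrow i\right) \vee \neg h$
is always true.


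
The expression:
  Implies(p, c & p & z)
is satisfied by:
  {z: True, c: True, p: False}
  {z: True, c: False, p: False}
  {c: True, z: False, p: False}
  {z: False, c: False, p: False}
  {z: True, p: True, c: True}


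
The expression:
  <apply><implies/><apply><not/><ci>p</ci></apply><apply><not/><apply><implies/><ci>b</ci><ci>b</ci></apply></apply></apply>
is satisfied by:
  {p: True}


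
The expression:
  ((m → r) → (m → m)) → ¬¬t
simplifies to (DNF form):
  t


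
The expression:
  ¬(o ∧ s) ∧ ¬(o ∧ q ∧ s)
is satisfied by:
  {s: False, o: False}
  {o: True, s: False}
  {s: True, o: False}


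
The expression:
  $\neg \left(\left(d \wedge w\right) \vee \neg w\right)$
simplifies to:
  $w \wedge \neg d$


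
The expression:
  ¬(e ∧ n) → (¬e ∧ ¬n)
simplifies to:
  (e ∧ n) ∨ (¬e ∧ ¬n)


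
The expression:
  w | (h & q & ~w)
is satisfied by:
  {h: True, w: True, q: True}
  {h: True, w: True, q: False}
  {w: True, q: True, h: False}
  {w: True, q: False, h: False}
  {h: True, q: True, w: False}


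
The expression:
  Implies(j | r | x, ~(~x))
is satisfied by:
  {x: True, r: False, j: False}
  {j: True, x: True, r: False}
  {x: True, r: True, j: False}
  {j: True, x: True, r: True}
  {j: False, r: False, x: False}


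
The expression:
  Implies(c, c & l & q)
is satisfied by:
  {l: True, q: True, c: False}
  {l: True, q: False, c: False}
  {q: True, l: False, c: False}
  {l: False, q: False, c: False}
  {l: True, c: True, q: True}


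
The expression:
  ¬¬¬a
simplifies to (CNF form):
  ¬a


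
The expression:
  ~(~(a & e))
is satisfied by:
  {a: True, e: True}


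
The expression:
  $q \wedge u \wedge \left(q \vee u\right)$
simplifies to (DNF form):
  $q \wedge u$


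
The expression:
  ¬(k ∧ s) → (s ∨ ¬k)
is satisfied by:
  {s: True, k: False}
  {k: False, s: False}
  {k: True, s: True}


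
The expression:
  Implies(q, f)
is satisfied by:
  {f: True, q: False}
  {q: False, f: False}
  {q: True, f: True}


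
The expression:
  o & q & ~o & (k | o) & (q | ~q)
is never true.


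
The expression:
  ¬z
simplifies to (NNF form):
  ¬z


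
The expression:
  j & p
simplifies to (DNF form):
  j & p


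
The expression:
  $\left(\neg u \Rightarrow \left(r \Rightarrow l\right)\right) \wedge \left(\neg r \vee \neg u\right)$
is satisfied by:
  {l: True, u: False, r: False}
  {u: False, r: False, l: False}
  {l: True, u: True, r: False}
  {u: True, l: False, r: False}
  {r: True, l: True, u: False}


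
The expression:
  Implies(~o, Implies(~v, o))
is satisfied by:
  {o: True, v: True}
  {o: True, v: False}
  {v: True, o: False}


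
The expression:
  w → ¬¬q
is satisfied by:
  {q: True, w: False}
  {w: False, q: False}
  {w: True, q: True}


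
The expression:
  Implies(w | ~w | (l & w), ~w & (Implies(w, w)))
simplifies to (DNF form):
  ~w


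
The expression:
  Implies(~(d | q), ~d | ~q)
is always true.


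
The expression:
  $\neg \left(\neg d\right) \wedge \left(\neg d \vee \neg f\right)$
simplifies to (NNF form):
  $d \wedge \neg f$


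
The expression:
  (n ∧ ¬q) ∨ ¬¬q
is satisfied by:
  {n: True, q: True}
  {n: True, q: False}
  {q: True, n: False}


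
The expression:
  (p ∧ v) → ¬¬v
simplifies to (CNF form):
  True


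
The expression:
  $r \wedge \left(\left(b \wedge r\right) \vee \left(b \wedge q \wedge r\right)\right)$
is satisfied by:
  {r: True, b: True}


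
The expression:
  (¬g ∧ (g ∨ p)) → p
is always true.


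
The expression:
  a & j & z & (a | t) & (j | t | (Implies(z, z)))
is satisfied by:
  {a: True, z: True, j: True}


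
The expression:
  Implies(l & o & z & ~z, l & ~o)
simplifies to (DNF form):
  True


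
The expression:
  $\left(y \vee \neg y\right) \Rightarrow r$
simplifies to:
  $r$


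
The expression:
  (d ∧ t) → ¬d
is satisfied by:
  {t: False, d: False}
  {d: True, t: False}
  {t: True, d: False}


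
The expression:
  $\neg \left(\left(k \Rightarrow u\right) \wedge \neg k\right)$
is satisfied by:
  {k: True}


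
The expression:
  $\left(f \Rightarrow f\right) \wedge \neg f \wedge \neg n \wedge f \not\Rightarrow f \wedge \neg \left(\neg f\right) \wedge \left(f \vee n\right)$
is never true.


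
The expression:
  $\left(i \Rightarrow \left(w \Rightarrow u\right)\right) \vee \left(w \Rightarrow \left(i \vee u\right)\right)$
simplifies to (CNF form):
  $\text{True}$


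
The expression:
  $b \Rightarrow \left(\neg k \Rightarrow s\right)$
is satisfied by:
  {k: True, s: True, b: False}
  {k: True, s: False, b: False}
  {s: True, k: False, b: False}
  {k: False, s: False, b: False}
  {b: True, k: True, s: True}
  {b: True, k: True, s: False}
  {b: True, s: True, k: False}


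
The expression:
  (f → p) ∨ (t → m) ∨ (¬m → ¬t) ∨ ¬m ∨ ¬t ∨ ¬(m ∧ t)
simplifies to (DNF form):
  True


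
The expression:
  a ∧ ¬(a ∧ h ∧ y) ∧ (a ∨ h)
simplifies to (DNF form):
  (a ∧ ¬h) ∨ (a ∧ ¬y)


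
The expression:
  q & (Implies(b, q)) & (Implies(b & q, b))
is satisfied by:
  {q: True}


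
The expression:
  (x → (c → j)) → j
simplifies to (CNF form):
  (c ∨ j) ∧ (j ∨ x)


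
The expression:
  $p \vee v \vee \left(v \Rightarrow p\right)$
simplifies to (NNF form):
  $\text{True}$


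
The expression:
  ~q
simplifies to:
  ~q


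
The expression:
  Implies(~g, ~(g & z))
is always true.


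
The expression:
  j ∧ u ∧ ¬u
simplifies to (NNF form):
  False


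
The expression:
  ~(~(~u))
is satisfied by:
  {u: False}


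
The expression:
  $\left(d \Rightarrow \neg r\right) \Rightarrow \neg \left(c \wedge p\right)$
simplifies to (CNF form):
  $\left(d \vee \neg c \vee \neg p\right) \wedge \left(r \vee \neg c \vee \neg p\right)$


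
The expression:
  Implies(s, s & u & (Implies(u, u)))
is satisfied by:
  {u: True, s: False}
  {s: False, u: False}
  {s: True, u: True}


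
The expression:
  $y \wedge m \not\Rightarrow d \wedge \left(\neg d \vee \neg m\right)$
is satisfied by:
  {m: True, y: True, d: False}


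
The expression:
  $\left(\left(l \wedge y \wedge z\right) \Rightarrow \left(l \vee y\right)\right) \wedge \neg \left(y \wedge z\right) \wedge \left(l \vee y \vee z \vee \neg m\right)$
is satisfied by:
  {l: True, m: False, y: False, z: False}
  {z: False, m: False, l: False, y: False}
  {z: True, l: True, m: False, y: False}
  {z: True, m: False, l: False, y: False}
  {l: True, m: True, z: False, y: False}
  {z: True, m: True, l: True, y: False}
  {z: True, m: True, l: False, y: False}
  {y: True, l: True, z: False, m: False}
  {y: True, z: False, m: False, l: False}
  {y: True, l: True, m: True, z: False}
  {y: True, m: True, z: False, l: False}


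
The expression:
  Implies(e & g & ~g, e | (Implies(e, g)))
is always true.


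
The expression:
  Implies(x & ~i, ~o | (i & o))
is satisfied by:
  {i: True, o: False, x: False}
  {o: False, x: False, i: False}
  {i: True, x: True, o: False}
  {x: True, o: False, i: False}
  {i: True, o: True, x: False}
  {o: True, i: False, x: False}
  {i: True, x: True, o: True}


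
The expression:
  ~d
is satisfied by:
  {d: False}


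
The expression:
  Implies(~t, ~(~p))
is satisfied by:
  {t: True, p: True}
  {t: True, p: False}
  {p: True, t: False}


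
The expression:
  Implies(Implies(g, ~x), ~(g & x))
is always true.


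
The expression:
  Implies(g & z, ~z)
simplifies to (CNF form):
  ~g | ~z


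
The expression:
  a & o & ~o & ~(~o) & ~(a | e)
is never true.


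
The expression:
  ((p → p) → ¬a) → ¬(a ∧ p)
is always true.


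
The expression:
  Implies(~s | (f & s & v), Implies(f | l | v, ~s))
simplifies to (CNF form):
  ~f | ~s | ~v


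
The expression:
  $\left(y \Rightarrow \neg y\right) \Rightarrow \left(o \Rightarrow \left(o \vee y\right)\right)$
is always true.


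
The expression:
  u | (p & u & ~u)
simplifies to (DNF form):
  u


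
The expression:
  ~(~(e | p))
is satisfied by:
  {e: True, p: True}
  {e: True, p: False}
  {p: True, e: False}


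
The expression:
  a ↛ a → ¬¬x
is always true.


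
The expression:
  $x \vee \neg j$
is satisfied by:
  {x: True, j: False}
  {j: False, x: False}
  {j: True, x: True}


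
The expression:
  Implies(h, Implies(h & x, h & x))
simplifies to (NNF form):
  True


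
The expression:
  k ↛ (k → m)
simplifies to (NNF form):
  k ∧ ¬m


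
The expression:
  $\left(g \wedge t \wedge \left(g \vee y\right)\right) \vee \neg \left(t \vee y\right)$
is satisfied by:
  {g: True, t: False, y: False}
  {g: False, t: False, y: False}
  {t: True, g: True, y: False}
  {y: True, t: True, g: True}


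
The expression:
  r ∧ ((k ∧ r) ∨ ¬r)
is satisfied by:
  {r: True, k: True}


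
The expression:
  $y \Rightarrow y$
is always true.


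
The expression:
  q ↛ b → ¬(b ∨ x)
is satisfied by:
  {b: True, q: False, x: False}
  {q: False, x: False, b: False}
  {b: True, x: True, q: False}
  {x: True, q: False, b: False}
  {b: True, q: True, x: False}
  {q: True, b: False, x: False}
  {b: True, x: True, q: True}


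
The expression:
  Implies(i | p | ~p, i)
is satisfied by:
  {i: True}


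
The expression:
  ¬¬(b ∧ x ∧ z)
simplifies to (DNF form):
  b ∧ x ∧ z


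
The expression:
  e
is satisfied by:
  {e: True}


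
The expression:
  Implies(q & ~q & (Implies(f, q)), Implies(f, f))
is always true.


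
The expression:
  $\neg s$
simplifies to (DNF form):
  $\neg s$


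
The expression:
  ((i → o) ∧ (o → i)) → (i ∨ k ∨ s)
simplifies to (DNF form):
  i ∨ k ∨ o ∨ s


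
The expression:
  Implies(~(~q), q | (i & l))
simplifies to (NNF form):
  True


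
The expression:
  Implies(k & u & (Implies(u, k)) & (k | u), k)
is always true.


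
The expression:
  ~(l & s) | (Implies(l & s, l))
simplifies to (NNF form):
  True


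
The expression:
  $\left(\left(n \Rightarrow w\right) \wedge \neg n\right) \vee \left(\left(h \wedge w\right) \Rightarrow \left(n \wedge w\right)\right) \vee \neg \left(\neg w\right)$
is always true.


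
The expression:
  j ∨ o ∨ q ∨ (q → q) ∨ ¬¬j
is always true.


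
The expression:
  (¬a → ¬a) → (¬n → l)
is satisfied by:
  {n: True, l: True}
  {n: True, l: False}
  {l: True, n: False}
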